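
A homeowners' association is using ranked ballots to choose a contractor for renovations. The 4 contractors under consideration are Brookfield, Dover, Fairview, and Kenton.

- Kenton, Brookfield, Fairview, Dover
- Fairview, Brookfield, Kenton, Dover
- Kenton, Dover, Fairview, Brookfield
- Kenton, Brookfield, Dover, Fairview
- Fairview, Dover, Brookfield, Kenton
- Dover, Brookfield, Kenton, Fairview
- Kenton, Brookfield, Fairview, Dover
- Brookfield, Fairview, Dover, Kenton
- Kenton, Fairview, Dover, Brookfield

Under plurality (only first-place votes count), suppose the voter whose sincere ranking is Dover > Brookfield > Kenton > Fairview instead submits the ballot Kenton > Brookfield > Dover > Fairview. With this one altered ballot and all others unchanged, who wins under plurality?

First-place totals with the altered ballot: Brookfield 1, Dover 0, Fairview 2, Kenton 6.
The winner is unchanged: still Kenton.

Kenton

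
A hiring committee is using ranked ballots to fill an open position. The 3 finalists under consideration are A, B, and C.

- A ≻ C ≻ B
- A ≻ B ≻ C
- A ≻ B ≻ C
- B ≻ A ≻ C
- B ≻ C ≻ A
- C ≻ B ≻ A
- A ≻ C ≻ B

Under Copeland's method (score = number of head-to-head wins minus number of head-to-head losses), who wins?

Pairwise results:
  A vs B: A wins 4–3.
  A vs C: A wins 5–2.
  B vs C: B wins 4–3.
Copeland scores (wins − losses):
  A: 2 − 0 = 2
  B: 1 − 1 = 0
  C: 0 − 2 = -2
A has the best Copeland score.

A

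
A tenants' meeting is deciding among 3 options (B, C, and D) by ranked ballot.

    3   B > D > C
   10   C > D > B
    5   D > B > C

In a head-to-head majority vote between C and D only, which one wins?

C

Ballots ranking C above D: 10.
Ballots ranking D above C: 3+5 = 8.
C wins the head-to-head, 10–8.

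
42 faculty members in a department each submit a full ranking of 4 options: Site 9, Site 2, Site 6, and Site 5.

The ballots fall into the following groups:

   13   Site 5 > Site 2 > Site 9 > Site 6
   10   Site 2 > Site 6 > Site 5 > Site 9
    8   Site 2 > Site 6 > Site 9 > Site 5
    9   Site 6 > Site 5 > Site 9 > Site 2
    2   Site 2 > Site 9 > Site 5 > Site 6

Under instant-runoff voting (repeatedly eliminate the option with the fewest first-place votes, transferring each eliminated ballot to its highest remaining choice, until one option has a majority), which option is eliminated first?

Site 9

Round 1: Site 2 20, Site 5 13, Site 6 9, Site 9 0. Site 9 has the fewest and is eliminated.
Round 2: Site 2 20, Site 5 13, Site 6 9. Site 6 has the fewest and is eliminated.
Round 3: Site 5 22, Site 2 20. Site 5 has a majority.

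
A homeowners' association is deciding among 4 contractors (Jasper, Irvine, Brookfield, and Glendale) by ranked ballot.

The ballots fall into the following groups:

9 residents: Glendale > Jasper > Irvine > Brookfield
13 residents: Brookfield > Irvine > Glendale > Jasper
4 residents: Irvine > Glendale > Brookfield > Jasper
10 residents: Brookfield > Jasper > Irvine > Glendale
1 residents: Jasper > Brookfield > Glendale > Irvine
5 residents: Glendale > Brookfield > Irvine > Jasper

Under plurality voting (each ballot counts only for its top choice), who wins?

First-place vote totals:
  Jasper: 1
  Irvine: 4
  Brookfield: 23
  Glendale: 14
Brookfield has the most first-place votes.

Brookfield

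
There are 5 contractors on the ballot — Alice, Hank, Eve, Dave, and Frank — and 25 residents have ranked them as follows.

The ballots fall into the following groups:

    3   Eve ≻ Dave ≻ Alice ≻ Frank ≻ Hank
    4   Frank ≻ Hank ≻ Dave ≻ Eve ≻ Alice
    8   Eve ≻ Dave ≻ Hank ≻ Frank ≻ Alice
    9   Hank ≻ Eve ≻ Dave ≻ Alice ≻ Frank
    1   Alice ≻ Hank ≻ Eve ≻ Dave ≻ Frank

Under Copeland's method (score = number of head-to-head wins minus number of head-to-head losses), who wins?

Hank

Pairwise results:
  Alice vs Hank: Hank wins 21–4.
  Alice vs Eve: Eve wins 24–1.
  Alice vs Dave: Dave wins 24–1.
  Alice vs Frank: Alice wins 13–12.
  Hank vs Eve: Hank wins 14–11.
  Hank vs Dave: Hank wins 14–11.
  Hank vs Frank: Hank wins 18–7.
  Eve vs Dave: Eve wins 21–4.
  Eve vs Frank: Eve wins 21–4.
  Dave vs Frank: Dave wins 21–4.
Copeland scores (wins − losses):
  Alice: 1 − 3 = -2
  Hank: 4 − 0 = 4
  Eve: 3 − 1 = 2
  Dave: 2 − 2 = 0
  Frank: 0 − 4 = -4
Hank has the best Copeland score.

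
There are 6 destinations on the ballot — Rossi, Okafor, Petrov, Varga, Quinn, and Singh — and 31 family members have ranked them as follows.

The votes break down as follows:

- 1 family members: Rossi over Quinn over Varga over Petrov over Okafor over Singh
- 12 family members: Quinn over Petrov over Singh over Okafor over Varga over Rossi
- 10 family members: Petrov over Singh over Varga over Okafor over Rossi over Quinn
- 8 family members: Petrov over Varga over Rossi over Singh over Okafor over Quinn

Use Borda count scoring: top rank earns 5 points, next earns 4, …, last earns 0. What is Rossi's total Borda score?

Borda scores:
  Rossi: 5 + 12·0 + 10·1 + 8·3 = 39
  Okafor: 1 + 12·2 + 10·2 + 8·1 = 53
  Petrov: 2 + 12·4 + 10·5 + 8·5 = 140
  Varga: 3 + 12·1 + 10·3 + 8·4 = 77
  Quinn: 4 + 12·5 + 10·0 + 8·0 = 64
  Singh: 0 + 12·3 + 10·4 + 8·2 = 92

39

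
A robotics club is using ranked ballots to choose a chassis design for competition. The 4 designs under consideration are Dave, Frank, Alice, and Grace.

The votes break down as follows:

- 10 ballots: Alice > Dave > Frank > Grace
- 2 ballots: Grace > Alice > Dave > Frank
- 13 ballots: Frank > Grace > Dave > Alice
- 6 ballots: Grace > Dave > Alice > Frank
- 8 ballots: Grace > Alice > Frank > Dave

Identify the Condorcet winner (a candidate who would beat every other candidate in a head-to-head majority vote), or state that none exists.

No Condorcet winner

Head-to-head results (39 voters total):
Dave vs Frank: Frank wins 21–18.
Dave vs Alice: Alice wins 20–19.
Dave vs Grace: Grace wins 29–10.
Frank vs Alice: Alice wins 26–13.
Frank vs Grace: Frank wins 23–16.
Alice vs Grace: Grace wins 29–10.
No candidate beats all others: Frank beats Grace beats Alice beats Frank, a majority cycle.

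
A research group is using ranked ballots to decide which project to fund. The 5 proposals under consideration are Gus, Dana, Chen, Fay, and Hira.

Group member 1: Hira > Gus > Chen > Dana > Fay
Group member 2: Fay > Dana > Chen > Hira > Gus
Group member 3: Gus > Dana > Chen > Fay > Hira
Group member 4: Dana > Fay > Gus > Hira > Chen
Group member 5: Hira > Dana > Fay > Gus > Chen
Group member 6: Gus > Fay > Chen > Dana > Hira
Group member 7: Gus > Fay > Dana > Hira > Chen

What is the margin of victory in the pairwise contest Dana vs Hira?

Ballots ranking Dana above Hira: 5.
Ballots ranking Hira above Dana: 2.
Dana wins 5–2, a margin of 3.

3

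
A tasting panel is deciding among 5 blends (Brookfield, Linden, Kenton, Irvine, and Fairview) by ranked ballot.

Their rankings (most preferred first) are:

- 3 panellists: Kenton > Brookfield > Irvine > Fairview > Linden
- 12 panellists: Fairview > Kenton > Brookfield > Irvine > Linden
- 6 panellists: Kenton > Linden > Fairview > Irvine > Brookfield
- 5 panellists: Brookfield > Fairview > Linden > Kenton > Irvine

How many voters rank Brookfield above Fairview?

Ballots ranking Brookfield above Fairview: 3+5 = 8.
Ballots ranking Fairview above Brookfield: 12+6 = 18.
So 8 of 26 voters prefer Brookfield to Fairview.

8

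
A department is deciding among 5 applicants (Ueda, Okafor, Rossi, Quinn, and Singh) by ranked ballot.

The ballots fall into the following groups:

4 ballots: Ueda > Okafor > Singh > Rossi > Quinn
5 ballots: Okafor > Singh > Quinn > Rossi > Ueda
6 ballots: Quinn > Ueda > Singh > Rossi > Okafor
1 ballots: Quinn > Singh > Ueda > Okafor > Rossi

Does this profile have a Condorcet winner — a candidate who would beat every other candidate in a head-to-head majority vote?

No

Head-to-head results (16 voters total):
Ueda vs Okafor: Ueda wins 11–5.
Ueda vs Rossi: Ueda wins 11–5.
Ueda vs Quinn: Quinn wins 12–4.
Ueda vs Singh: Ueda wins 10–6.
Okafor vs Rossi: Okafor wins 10–6.
Okafor vs Quinn: Okafor wins 9–7.
Okafor vs Singh: Okafor wins 9–7.
Rossi vs Quinn: Quinn wins 12–4.
Rossi vs Singh: Singh wins 16–0.
Quinn vs Singh: Singh wins 9–7.
No candidate beats all others: Ueda beats Okafor beats Quinn beats Ueda, a majority cycle.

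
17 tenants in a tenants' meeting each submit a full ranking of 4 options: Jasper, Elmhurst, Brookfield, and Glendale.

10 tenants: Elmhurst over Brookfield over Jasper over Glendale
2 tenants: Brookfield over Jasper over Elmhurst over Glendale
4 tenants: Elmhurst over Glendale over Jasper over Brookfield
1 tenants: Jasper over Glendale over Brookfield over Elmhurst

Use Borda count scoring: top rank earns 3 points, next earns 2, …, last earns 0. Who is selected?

Borda scores:
  Jasper: 10·1 + 2·2 + 4·1 + 3 = 21
  Elmhurst: 10·3 + 2·1 + 4·3 + 0 = 44
  Brookfield: 10·2 + 2·3 + 4·0 + 1 = 27
  Glendale: 10·0 + 2·0 + 4·2 + 2 = 10
Elmhurst has the highest total.

Elmhurst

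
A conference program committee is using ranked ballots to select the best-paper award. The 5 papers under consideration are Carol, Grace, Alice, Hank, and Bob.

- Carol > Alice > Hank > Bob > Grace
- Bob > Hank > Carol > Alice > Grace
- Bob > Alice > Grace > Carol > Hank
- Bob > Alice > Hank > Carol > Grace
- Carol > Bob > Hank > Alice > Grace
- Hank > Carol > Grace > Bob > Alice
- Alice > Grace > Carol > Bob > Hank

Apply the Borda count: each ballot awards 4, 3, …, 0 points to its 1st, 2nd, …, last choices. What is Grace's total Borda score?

Borda scores:
  Carol: 4 + 2 + 1 + 1 + 4 + 3 + 2 = 17
  Grace: 0 + 0 + 2 + 0 + 0 + 2 + 3 = 7
  Alice: 3 + 1 + 3 + 3 + 1 + 0 + 4 = 15
  Hank: 2 + 3 + 0 + 2 + 2 + 4 + 0 = 13
  Bob: 1 + 4 + 4 + 4 + 3 + 1 + 1 = 18

7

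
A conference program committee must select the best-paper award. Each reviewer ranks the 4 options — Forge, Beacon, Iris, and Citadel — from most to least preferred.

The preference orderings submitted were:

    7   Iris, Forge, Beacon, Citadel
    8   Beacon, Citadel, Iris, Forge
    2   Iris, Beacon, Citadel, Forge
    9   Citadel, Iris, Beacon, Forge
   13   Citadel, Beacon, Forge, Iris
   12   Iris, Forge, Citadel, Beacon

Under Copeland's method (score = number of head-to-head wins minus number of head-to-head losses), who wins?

Pairwise results:
  Forge vs Beacon: Beacon wins 32–19.
  Forge vs Iris: Iris wins 38–13.
  Forge vs Citadel: Citadel wins 32–19.
  Beacon vs Iris: Iris wins 30–21.
  Beacon vs Citadel: Citadel wins 34–17.
  Iris vs Citadel: Citadel wins 30–21.
Copeland scores (wins − losses):
  Forge: 0 − 3 = -3
  Beacon: 1 − 2 = -1
  Iris: 2 − 1 = 1
  Citadel: 3 − 0 = 3
Citadel has the best Copeland score.

Citadel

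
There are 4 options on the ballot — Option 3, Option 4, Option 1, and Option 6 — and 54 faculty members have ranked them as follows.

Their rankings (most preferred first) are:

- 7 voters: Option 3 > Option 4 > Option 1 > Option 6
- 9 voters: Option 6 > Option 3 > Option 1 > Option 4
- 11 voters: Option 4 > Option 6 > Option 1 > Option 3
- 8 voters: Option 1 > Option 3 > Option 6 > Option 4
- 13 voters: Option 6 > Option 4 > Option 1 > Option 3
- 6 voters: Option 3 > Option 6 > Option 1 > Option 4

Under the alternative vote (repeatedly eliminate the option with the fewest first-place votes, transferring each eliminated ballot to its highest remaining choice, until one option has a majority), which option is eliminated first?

Option 1

Round 1: Option 6 22, Option 3 13, Option 4 11, Option 1 8. Option 1 has the fewest and is eliminated.
Round 2: Option 6 22, Option 3 21, Option 4 11. Option 4 has the fewest and is eliminated.
Round 3: Option 6 33, Option 3 21. Option 6 has a majority.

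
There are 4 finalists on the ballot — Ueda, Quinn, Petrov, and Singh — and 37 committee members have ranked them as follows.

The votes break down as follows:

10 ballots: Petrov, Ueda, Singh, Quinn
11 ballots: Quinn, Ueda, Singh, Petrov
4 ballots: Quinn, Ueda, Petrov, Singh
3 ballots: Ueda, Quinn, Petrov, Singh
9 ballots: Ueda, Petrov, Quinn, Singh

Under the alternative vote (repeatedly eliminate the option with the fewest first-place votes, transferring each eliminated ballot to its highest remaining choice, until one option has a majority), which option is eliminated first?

Round 1: Quinn 15, Ueda 12, Petrov 10, Singh 0. Singh has the fewest and is eliminated.
Round 2: Quinn 15, Ueda 12, Petrov 10. Petrov has the fewest and is eliminated.
Round 3: Ueda 22, Quinn 15. Ueda has a majority.

Singh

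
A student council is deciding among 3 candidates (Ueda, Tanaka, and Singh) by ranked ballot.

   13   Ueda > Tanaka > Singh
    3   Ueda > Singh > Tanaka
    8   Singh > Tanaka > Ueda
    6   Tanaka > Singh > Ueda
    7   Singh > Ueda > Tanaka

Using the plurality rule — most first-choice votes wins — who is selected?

First-place vote totals:
  Ueda: 16
  Tanaka: 6
  Singh: 15
Ueda has the most first-place votes.

Ueda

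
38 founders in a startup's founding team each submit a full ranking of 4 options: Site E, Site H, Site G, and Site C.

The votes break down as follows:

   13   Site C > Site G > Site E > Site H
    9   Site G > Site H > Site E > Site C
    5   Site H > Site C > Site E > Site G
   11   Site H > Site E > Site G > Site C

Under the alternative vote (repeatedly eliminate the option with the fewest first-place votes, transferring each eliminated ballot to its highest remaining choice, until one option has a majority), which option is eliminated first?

Site E

Round 1: Site H 16, Site C 13, Site G 9, Site E 0. Site E has the fewest and is eliminated.
Round 2: Site H 16, Site C 13, Site G 9. Site G has the fewest and is eliminated.
Round 3: Site H 25, Site C 13. Site H has a majority.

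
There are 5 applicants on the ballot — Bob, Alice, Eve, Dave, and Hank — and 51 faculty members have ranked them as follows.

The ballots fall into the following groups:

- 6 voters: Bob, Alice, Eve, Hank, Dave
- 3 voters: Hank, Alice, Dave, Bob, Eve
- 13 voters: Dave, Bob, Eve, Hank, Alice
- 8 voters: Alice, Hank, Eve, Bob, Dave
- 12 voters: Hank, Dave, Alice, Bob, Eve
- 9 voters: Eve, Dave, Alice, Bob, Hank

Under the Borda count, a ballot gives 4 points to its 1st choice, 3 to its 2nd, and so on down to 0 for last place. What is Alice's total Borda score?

Borda scores:
  Bob: 6·4 + 3·1 + 13·3 + 8·1 + 12·1 + 9·1 = 95
  Alice: 6·3 + 3·3 + 13·0 + 8·4 + 12·2 + 9·2 = 101
  Eve: 6·2 + 3·0 + 13·2 + 8·2 + 12·0 + 9·4 = 90
  Dave: 6·0 + 3·2 + 13·4 + 8·0 + 12·3 + 9·3 = 121
  Hank: 6·1 + 3·4 + 13·1 + 8·3 + 12·4 + 9·0 = 103

101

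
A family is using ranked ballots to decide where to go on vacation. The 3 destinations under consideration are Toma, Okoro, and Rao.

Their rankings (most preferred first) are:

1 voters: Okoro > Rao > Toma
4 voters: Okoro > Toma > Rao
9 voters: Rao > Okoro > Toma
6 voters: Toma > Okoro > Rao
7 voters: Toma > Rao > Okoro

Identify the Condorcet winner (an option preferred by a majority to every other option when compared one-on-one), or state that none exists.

Head-to-head results (27 voters total):
Toma vs Okoro: Okoro wins 14–13.
Toma vs Rao: Toma wins 17–10.
Okoro vs Rao: Rao wins 16–11.
No candidate beats all others: Toma beats Rao beats Okoro beats Toma, a majority cycle.

None — there is no Condorcet winner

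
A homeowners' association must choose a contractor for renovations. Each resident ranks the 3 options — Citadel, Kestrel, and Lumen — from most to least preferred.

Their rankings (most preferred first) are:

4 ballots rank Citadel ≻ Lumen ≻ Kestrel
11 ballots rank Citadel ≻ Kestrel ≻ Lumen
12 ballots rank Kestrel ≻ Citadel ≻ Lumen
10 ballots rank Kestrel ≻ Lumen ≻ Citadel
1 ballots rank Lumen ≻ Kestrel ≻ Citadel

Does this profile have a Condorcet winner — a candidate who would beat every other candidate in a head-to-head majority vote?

Yes

Head-to-head results (38 voters total):
Citadel vs Kestrel: Kestrel wins 23–15.
Citadel vs Lumen: Citadel wins 27–11.
Kestrel vs Lumen: Kestrel wins 33–5.
Kestrel beats each rival — Citadel (23–15), Lumen (33–5) — so Kestrel is the Condorcet winner.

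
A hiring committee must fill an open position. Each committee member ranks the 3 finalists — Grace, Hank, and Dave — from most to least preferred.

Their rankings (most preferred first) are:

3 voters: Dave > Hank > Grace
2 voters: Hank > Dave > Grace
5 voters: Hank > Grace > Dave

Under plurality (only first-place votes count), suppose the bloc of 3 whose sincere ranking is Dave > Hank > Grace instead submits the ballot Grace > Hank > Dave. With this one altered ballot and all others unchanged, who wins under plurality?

Hank

First-place totals with the altered ballot: Grace 3, Hank 7, Dave 0.
The winner is unchanged: still Hank.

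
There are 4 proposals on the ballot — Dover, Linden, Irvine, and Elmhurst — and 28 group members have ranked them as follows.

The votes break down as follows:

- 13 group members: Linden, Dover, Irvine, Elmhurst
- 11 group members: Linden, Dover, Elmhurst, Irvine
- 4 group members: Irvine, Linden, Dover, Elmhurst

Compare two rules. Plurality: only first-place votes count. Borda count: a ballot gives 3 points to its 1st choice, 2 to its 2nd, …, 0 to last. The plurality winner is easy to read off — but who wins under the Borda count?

Linden

Plurality first-place counts: Dover 0, Linden 24, Irvine 4, Elmhurst 0 → Linden.
Borda totals: Dover 52, Linden 80, Irvine 25, Elmhurst 11 → Linden.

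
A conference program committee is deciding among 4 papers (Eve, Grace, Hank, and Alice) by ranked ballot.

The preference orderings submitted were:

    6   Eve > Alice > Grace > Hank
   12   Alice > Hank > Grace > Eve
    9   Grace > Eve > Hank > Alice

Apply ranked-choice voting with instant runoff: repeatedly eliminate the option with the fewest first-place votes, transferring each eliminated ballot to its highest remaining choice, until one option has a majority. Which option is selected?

Round 1: Alice 12, Grace 9, Eve 6, Hank 0. Hank has the fewest and is eliminated.
Round 2: Alice 12, Grace 9, Eve 6. Eve has the fewest and is eliminated.
Round 3: Alice 18, Grace 9. Alice has a majority.

Alice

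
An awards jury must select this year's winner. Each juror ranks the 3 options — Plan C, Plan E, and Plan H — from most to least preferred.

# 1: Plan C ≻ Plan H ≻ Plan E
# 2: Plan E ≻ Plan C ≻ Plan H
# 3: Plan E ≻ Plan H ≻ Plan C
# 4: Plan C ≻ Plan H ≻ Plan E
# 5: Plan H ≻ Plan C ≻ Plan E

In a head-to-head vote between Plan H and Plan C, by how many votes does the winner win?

1

Ballots ranking Plan H above Plan C: 2.
Ballots ranking Plan C above Plan H: 3.
Plan C wins 3–2, a margin of 1.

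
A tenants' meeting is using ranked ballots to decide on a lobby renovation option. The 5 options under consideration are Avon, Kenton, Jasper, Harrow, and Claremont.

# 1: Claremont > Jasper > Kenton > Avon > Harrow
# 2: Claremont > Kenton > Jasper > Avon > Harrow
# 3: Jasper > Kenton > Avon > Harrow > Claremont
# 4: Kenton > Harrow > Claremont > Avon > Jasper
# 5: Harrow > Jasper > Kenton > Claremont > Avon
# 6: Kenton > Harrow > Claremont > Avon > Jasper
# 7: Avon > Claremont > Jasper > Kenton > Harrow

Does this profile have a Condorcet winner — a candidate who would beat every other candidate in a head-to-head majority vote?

Head-to-head results (7 voters total):
Avon vs Kenton: Kenton wins 6–1.
Avon vs Jasper: Jasper wins 4–3.
Avon vs Harrow: Avon wins 4–3.
Avon vs Claremont: Claremont wins 5–2.
Kenton vs Jasper: Jasper wins 4–3.
Kenton vs Harrow: Kenton wins 6–1.
Kenton vs Claremont: Kenton wins 4–3.
Jasper vs Harrow: Jasper wins 4–3.
Jasper vs Claremont: Claremont wins 5–2.
Harrow vs Claremont: Harrow wins 4–3.
No candidate beats all others: Avon beats Harrow beats Claremont beats Avon, a majority cycle.

No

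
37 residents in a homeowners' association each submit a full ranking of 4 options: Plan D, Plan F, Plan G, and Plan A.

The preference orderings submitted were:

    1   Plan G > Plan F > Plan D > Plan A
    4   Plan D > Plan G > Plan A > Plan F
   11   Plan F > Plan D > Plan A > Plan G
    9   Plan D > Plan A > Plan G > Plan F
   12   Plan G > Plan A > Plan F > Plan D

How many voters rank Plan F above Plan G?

11

Ballots ranking Plan F above Plan G: 11.
Ballots ranking Plan G above Plan F: 1+4+9+12 = 26.
So 11 of 37 voters prefer Plan F to Plan G.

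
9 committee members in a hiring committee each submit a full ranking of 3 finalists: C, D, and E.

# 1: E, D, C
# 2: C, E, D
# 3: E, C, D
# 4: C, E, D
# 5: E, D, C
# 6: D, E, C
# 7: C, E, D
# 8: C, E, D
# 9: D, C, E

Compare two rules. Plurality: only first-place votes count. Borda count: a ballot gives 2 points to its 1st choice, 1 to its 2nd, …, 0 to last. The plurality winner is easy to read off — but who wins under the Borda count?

Plurality first-place counts: C 4, D 2, E 3 → C.
Borda totals: C 10, D 6, E 11 → E.

E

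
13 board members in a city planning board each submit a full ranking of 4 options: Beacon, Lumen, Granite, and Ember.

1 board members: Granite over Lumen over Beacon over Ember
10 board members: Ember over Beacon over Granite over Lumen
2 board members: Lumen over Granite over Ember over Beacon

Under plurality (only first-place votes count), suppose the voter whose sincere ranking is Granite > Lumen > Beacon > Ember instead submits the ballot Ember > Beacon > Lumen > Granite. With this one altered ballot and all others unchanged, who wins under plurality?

First-place totals with the altered ballot: Beacon 0, Lumen 2, Granite 0, Ember 11.
The winner is unchanged: still Ember.

Ember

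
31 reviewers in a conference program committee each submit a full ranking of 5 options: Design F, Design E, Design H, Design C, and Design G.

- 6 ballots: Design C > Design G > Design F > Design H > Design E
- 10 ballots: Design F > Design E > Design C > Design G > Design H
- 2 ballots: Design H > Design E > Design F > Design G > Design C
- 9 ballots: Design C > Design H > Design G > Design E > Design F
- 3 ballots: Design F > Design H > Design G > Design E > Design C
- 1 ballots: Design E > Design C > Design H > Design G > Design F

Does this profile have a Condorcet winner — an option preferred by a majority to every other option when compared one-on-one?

No

Head-to-head results (31 voters total):
Design F vs Design E: Design F wins 19–12.
Design F vs Design H: Design F wins 19–12.
Design F vs Design C: Design C wins 16–15.
Design F vs Design G: Design G wins 16–15.
Design E vs Design H: Design H wins 20–11.
Design E vs Design C: Design E wins 16–15.
Design E vs Design G: Design G wins 18–13.
Design H vs Design C: Design C wins 26–5.
Design H vs Design G: Design G wins 16–15.
Design C vs Design G: Design C wins 26–5.
No candidate beats all others: Design F beats Design E beats Design C beats Design F, a majority cycle.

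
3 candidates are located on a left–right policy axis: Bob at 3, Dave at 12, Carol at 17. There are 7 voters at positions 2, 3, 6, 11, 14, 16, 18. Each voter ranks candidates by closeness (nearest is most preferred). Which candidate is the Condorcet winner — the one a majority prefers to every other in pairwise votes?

Dave

With single-peaked preferences on a line, the Condorcet winner is the candidate closest to the median voter.
The median voter (position 11) is closest to Dave at 12.
Check: Dave vs Carol — voters closer to Dave: 5 of 7.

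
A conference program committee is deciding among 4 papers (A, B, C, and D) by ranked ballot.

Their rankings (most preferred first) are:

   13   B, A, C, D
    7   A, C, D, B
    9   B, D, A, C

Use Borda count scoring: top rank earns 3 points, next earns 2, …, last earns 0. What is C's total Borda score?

27

Borda scores:
  A: 13·2 + 7·3 + 9·1 = 56
  B: 13·3 + 7·0 + 9·3 = 66
  C: 13·1 + 7·2 + 9·0 = 27
  D: 13·0 + 7·1 + 9·2 = 25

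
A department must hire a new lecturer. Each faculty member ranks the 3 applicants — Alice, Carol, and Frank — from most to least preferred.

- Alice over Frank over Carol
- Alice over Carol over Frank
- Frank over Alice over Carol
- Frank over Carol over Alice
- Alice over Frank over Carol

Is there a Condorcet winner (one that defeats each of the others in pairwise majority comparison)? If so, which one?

Alice

Head-to-head results (5 voters total):
Alice vs Carol: Alice wins 4–1.
Alice vs Frank: Alice wins 3–2.
Carol vs Frank: Frank wins 4–1.
Alice beats each rival — Carol (4–1), Frank (3–2) — so Alice is the Condorcet winner.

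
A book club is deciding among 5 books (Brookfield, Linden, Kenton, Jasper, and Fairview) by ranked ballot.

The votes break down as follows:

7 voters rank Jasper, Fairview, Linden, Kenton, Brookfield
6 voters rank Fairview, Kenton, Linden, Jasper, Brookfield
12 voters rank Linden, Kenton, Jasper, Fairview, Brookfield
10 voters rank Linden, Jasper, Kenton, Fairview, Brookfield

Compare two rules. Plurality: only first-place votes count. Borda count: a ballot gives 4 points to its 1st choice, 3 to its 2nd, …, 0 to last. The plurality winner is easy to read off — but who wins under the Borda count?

Plurality first-place counts: Brookfield 0, Linden 22, Kenton 0, Jasper 7, Fairview 6 → Linden.
Borda totals: Brookfield 0, Linden 114, Kenton 81, Jasper 88, Fairview 67 → Linden.

Linden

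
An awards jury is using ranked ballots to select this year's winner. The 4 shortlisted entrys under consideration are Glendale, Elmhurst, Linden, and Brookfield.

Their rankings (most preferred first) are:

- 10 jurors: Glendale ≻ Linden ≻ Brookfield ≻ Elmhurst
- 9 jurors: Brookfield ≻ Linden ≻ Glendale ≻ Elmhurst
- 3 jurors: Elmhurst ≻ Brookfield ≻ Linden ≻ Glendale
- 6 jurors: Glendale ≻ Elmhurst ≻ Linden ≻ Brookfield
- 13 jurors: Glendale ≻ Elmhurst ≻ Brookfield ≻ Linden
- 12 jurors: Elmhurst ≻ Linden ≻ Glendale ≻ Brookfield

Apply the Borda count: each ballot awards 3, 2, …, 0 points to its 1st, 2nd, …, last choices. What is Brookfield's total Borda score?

Borda scores:
  Glendale: 10·3 + 9·1 + 3·0 + 6·3 + 13·3 + 12·1 = 108
  Elmhurst: 10·0 + 9·0 + 3·3 + 6·2 + 13·2 + 12·3 = 83
  Linden: 10·2 + 9·2 + 3·1 + 6·1 + 13·0 + 12·2 = 71
  Brookfield: 10·1 + 9·3 + 3·2 + 6·0 + 13·1 + 12·0 = 56

56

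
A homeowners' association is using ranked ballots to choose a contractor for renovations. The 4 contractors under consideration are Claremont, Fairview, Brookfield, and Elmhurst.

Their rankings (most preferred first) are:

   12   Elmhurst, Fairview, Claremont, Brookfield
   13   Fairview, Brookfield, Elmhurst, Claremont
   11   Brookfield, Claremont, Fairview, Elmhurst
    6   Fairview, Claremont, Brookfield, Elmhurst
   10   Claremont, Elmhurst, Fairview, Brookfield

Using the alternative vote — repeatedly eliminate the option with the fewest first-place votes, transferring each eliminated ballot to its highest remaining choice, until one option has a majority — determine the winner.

Fairview

Round 1: Fairview 19, Elmhurst 12, Brookfield 11, Claremont 10. Claremont has the fewest and is eliminated.
Round 2: Elmhurst 22, Fairview 19, Brookfield 11. Brookfield has the fewest and is eliminated.
Round 3: Fairview 30, Elmhurst 22. Fairview has a majority.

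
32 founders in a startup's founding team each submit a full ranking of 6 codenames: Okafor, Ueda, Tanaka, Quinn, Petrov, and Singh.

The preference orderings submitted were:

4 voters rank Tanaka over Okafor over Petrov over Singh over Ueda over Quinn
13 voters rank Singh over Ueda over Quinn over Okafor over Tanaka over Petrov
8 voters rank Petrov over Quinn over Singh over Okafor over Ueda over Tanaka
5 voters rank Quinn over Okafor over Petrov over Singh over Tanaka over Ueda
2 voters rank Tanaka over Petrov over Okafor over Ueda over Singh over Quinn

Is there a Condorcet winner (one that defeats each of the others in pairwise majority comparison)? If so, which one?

No Condorcet winner

Head-to-head results (32 voters total):
Okafor vs Ueda: Okafor wins 19–13.
Okafor vs Tanaka: Okafor wins 26–6.
Okafor vs Quinn: Quinn wins 26–6.
Okafor vs Petrov: Okafor wins 22–10.
Okafor vs Singh: Singh wins 21–11.
Ueda vs Tanaka: Ueda wins 21–11.
Ueda vs Quinn: Ueda wins 19–13.
Ueda vs Petrov: Petrov wins 19–13.
Ueda vs Singh: Singh wins 30–2.
Tanaka vs Quinn: Quinn wins 26–6.
Tanaka vs Petrov: Tanaka wins 19–13.
Tanaka vs Singh: Singh wins 26–6.
Quinn vs Petrov: Quinn wins 18–14.
Quinn vs Singh: Singh wins 19–13.
Petrov vs Singh: Petrov wins 19–13.
No candidate beats all others: Okafor beats Ueda beats Quinn beats Okafor, a majority cycle.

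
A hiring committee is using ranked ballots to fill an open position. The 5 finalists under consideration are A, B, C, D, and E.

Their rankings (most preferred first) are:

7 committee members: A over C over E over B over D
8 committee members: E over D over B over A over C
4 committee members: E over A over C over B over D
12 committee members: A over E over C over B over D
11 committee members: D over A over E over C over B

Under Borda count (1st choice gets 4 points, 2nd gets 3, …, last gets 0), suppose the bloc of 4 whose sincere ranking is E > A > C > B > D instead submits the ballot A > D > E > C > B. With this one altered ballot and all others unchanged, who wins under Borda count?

A

Borda totals with the altered ballot: A 133, B 35, C 60, D 80, E 112.
The winner is unchanged: still A.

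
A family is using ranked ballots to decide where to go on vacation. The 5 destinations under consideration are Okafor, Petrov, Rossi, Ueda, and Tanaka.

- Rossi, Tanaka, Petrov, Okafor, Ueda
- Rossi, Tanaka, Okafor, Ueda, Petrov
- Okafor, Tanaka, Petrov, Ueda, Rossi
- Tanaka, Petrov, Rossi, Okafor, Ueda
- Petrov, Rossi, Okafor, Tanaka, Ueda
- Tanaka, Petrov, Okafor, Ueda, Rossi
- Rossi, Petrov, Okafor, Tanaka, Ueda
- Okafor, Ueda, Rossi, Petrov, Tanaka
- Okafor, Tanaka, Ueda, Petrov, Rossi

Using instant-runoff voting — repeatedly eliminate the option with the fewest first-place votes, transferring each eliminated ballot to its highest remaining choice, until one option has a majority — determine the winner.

Round 1: Okafor 3, Rossi 3, Tanaka 2, Petrov 1, Ueda 0. Ueda has the fewest and is eliminated.
Round 2: Okafor 3, Rossi 3, Tanaka 2, Petrov 1. Petrov has the fewest and is eliminated.
Round 3: Rossi 4, Okafor 3, Tanaka 2. Tanaka has the fewest and is eliminated.
Round 4: Rossi 5, Okafor 4. Rossi has a majority.

Rossi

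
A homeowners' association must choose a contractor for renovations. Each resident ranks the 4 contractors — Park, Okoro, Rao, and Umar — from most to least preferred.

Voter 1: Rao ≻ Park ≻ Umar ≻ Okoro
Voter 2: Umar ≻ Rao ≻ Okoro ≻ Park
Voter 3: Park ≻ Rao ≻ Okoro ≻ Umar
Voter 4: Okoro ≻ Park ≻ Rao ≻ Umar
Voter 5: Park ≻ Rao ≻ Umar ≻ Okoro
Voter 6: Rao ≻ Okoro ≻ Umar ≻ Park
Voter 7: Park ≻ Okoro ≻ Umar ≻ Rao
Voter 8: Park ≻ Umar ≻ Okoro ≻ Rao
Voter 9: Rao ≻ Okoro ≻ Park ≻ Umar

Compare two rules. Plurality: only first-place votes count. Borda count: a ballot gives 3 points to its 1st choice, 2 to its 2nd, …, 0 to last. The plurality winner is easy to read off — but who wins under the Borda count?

Park

Plurality first-place counts: Park 4, Okoro 1, Rao 3, Umar 1 → Park.
Borda totals: Park 17, Okoro 12, Rao 16, Umar 9 → Park.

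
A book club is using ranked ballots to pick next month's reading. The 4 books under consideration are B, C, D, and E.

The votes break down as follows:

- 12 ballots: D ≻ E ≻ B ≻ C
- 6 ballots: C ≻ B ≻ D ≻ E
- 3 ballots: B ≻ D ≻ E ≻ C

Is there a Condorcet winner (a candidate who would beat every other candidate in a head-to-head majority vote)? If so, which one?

Head-to-head results (21 voters total):
B vs C: B wins 15–6.
B vs D: D wins 12–9.
B vs E: E wins 12–9.
C vs D: D wins 15–6.
C vs E: E wins 15–6.
D vs E: D wins 21–0.
D beats each rival — B (12–9), C (15–6), E (21–0) — so D is the Condorcet winner.

D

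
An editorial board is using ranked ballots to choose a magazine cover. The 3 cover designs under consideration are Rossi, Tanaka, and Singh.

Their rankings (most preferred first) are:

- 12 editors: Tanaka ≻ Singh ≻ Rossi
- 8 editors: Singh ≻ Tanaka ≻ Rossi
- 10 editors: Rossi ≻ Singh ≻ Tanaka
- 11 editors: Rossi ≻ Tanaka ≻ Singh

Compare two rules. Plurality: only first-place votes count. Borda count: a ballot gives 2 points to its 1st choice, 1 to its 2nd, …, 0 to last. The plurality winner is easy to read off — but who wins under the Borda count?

Plurality first-place counts: Rossi 21, Tanaka 12, Singh 8 → Rossi.
Borda totals: Rossi 42, Tanaka 43, Singh 38 → Tanaka.

Tanaka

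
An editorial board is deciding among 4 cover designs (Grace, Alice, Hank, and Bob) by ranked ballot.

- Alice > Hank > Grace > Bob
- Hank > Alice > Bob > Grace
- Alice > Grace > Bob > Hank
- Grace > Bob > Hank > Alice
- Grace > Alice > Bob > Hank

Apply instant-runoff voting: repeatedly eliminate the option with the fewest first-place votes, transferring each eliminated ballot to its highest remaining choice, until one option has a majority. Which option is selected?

Round 1: Grace 2, Alice 2, Hank 1, Bob 0. Bob has the fewest and is eliminated.
Round 2: Grace 2, Alice 2, Hank 1. Hank has the fewest and is eliminated.
Round 3: Alice 3, Grace 2. Alice has a majority.

Alice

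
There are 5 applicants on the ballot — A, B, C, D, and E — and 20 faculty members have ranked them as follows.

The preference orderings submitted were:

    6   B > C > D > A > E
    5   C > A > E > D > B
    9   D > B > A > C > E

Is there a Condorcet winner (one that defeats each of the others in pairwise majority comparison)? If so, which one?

Head-to-head results (20 voters total):
A vs B: B wins 15–5.
A vs C: C wins 11–9.
A vs D: D wins 15–5.
A vs E: A wins 20–0.
B vs C: B wins 15–5.
B vs D: D wins 14–6.
B vs E: B wins 15–5.
C vs D: C wins 11–9.
C vs E: C wins 20–0.
D vs E: D wins 15–5.
No candidate beats all others: B beats C beats D beats B, a majority cycle.

None — there is no Condorcet winner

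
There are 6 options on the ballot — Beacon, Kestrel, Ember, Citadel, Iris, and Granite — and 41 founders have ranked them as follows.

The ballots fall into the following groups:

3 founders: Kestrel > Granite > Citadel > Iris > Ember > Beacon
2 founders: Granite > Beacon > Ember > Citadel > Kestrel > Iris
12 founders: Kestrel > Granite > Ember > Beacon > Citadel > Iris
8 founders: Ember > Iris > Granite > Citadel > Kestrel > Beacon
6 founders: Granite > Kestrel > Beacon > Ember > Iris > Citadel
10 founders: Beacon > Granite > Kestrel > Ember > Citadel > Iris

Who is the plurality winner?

Kestrel

First-place vote totals:
  Beacon: 10
  Kestrel: 15
  Ember: 8
  Citadel: 0
  Iris: 0
  Granite: 8
Kestrel has the most first-place votes.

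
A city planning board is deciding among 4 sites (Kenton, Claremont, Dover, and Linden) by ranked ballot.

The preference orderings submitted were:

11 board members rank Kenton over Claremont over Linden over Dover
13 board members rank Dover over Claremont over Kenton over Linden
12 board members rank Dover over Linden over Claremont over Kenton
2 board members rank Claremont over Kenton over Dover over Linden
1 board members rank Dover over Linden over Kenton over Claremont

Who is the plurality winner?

First-place vote totals:
  Kenton: 11
  Claremont: 2
  Dover: 26
  Linden: 0
Dover has the most first-place votes.

Dover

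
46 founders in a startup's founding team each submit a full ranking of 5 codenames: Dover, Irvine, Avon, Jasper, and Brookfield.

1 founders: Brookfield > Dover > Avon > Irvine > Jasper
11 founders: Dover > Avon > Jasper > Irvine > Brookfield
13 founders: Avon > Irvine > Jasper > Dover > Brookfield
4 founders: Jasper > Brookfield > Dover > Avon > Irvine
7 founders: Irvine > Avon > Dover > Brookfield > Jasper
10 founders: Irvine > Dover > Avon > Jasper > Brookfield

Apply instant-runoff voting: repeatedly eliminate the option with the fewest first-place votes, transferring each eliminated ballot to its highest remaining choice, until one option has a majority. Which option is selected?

Irvine

Round 1: Irvine 17, Avon 13, Dover 11, Jasper 4, Brookfield 1. Brookfield has the fewest and is eliminated.
Round 2: Irvine 17, Avon 13, Dover 12, Jasper 4. Jasper has the fewest and is eliminated.
Round 3: Irvine 17, Dover 16, Avon 13. Avon has the fewest and is eliminated.
Round 4: Irvine 30, Dover 16. Irvine has a majority.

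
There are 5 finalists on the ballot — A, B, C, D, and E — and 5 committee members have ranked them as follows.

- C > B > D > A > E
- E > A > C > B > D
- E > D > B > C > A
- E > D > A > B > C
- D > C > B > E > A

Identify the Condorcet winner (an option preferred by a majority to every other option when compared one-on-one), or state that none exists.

Head-to-head results (5 voters total):
A vs B: B wins 3–2.
A vs C: C wins 3–2.
A vs D: D wins 4–1.
A vs E: E wins 4–1.
B vs C: C wins 3–2.
B vs D: D wins 3–2.
B vs E: E wins 3–2.
C vs D: D wins 3–2.
C vs E: E wins 3–2.
D vs E: E wins 3–2.
E beats each rival — A (4–1), B (3–2), C (3–2), D (3–2) — so E is the Condorcet winner.

E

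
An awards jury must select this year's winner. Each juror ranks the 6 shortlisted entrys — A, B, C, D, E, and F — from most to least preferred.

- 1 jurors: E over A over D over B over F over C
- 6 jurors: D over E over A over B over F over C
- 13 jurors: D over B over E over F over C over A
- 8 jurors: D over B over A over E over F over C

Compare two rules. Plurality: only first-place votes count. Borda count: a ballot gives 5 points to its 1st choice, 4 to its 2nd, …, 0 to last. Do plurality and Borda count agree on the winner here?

Yes

Plurality first-place counts: A 0, B 0, C 0, D 27, E 1, F 0 → D.
Borda totals: A 46, B 98, C 13, D 138, E 84, F 41 → D.
The two rules agree on D.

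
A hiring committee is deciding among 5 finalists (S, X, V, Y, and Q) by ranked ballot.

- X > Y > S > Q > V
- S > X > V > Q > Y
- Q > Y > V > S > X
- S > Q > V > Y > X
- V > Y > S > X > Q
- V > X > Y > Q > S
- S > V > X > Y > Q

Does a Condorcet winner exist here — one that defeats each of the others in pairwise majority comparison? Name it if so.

Head-to-head results (7 voters total):
S vs X: S wins 5–2.
S vs V: S wins 4–3.
S vs Y: Y wins 4–3.
S vs Q: S wins 5–2.
X vs V: V wins 5–2.
X vs Y: X wins 4–3.
X vs Q: X wins 5–2.
V vs Y: V wins 5–2.
V vs Q: V wins 4–3.
Y vs Q: Y wins 4–3.
No candidate beats all others: S beats X beats Y beats S, a majority cycle.

No Condorcet winner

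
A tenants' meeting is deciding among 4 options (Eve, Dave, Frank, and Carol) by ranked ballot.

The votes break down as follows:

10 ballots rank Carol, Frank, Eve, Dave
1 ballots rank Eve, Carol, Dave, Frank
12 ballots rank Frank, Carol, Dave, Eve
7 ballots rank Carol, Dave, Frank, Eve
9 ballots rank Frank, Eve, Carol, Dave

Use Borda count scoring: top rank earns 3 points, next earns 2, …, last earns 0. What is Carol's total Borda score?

Borda scores:
  Eve: 10·1 + 3 + 12·0 + 7·0 + 9·2 = 31
  Dave: 10·0 + 1 + 12·1 + 7·2 + 9·0 = 27
  Frank: 10·2 + 0 + 12·3 + 7·1 + 9·3 = 90
  Carol: 10·3 + 2 + 12·2 + 7·3 + 9·1 = 86

86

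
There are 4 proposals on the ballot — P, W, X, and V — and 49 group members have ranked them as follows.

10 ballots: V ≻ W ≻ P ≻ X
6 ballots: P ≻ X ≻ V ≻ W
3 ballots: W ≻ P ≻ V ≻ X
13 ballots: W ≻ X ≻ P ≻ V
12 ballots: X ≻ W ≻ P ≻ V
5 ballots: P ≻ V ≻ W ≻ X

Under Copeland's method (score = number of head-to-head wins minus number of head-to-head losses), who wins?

Pairwise results:
  P vs W: W wins 38–11.
  P vs X: X wins 25–24.
  P vs V: P wins 39–10.
  W vs X: W wins 31–18.
  W vs V: W wins 28–21.
  X vs V: X wins 31–18.
Copeland scores (wins − losses):
  P: 1 − 2 = -1
  W: 3 − 0 = 3
  X: 2 − 1 = 1
  V: 0 − 3 = -3
W has the best Copeland score.

W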